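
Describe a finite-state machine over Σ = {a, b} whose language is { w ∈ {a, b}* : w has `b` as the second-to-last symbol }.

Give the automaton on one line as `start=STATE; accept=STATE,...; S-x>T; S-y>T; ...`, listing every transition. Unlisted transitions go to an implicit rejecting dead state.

A DFA must remember the last 2 symbols (since which symbol is second-to-last isn't known until the input ends). Use one state per possible window of the last ≤2 symbols; accept from those whose window starts with `b`.
        a   b  
>  s0   s1  s2 
   s1   s3  s4 
   s2   s5  s6 
   s3   s3  s4 
   s4   s5  s6 
 * s5   s3  s4 
 * s6   s5  s6 
(> = start, * = accepting)

start=s0; accept=s5,s6; s0-a>s1; s0-b>s2; s1-a>s3; s1-b>s4; s2-a>s5; s2-b>s6; s3-a>s3; s3-b>s4; s4-a>s5; s4-b>s6; s5-a>s3; s5-b>s4; s6-a>s5; s6-b>s6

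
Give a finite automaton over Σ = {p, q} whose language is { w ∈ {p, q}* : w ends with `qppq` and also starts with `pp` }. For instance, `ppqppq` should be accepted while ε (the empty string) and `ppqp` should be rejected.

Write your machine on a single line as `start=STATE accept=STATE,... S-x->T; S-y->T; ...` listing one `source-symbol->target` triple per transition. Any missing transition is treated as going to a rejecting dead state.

Run two small machines in parallel and take their product. The first has 5 states tracking how much of the suffix `qppq` has currently been matched; the second has 4 states tracking whether the input so far still matches the prefix `pp`. A product state is a pair (one from each), accepting exactly when both do. Minimizing collapses redundant product states.
An 8-state machine:
        p   q  
>  S0   S1  S2 
   S1   S3  S2 
   S2   S2  S2 
   S3   S3  S4 
   S4   S5  S4 
   S5   S6  S4 
   S6   S3  S7 
 * S7   S5  S4 
(> = start, * = accepting)

start=S0; accept=S7; S0-p->S1; S0-q->S2; S1-p->S3; S1-q->S2; S2-p->S2; S2-q->S2; S3-p->S3; S3-q->S4; S4-p->S5; S4-q->S4; S5-p->S6; S5-q->S4; S6-p->S3; S6-q->S7; S7-p->S5; S7-q->S4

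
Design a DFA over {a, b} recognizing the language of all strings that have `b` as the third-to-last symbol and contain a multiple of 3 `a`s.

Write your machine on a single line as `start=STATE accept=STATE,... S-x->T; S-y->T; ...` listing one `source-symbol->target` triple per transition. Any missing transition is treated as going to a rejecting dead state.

start=S0; accept=S8,S11,S12,S13; S0-a->S1; S0-b->S2; S1-a->S3; S1-b->S4; S2-a->S1; S2-b->S5; S3-a->S0; S3-b->S6; S4-a->S7; S4-b->S4; S5-a->S1; S5-b->S8; S6-a->S9; S6-b->S10; S7-a->S11; S7-b->S6; S8-a->S1; S8-b->S8; S9-a->S1; S9-b->S12; S10-a->S13; S10-b->S10; S11-a->S1; S11-b->S2; S12-a->S1; S12-b->S5; S13-a->S1; S13-b->S12

Build one automaton per condition and run them in lockstep. The first has 15 states tracking the last 3 symbols read; the second has 3 states tracking the count of `a`s modulo 3. A product state is a pair (one from each), accepting exactly when both do. Equivalent product states are then merged.
14 states suffice.
          a    b  
>  S0     S1   S2 
   S1     S3   S4 
   S2     S1   S5 
   S3     S0   S6 
   S4     S7   S4 
   S5     S1   S8 
   S6     S9  S10 
   S7    S11   S6 
 * S8     S1   S8 
   S9     S1  S12 
   S10   S13  S10 
 * S11    S1   S2 
 * S12    S1   S5 
 * S13    S1  S12 
(> = start, * = accepting)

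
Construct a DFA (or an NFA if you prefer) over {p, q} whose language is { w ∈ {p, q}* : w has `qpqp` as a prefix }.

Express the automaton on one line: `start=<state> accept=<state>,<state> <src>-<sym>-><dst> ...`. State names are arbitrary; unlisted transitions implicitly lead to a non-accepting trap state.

start=S0 accept=S4 S0-p->S5 S0-q->S1 S1-p->S2 S1-q->S5 S2-p->S5 S2-q->S3 S3-p->S4 S3-q->S5 S4-p->S4 S4-q->S4 S5-p->S5 S5-q->S5

Walk along `qpqp` while the input agrees: from S0 take `q` to S1, and so on. Any deviation drops to the rejecting sink S5. Once S4 is reached the prefix is confirmed and every continuation is accepted.
        p   q  
>  S0   S5  S1 
   S1   S2  S5 
   S2   S5  S3 
   S3   S4  S5 
 * S4   S4  S4 
   S5   S5  S5 
(> = start, * = accepting)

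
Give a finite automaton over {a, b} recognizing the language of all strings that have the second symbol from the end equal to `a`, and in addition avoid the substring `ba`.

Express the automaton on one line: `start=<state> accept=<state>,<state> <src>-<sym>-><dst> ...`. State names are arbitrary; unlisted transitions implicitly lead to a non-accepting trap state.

Run two small machines in parallel and take their product. One (7 states) tracks the last 2 symbols read; the other (3 states) tracks partial matches of the forbidden pattern `ba`. Each combined state is a pair, one component from each; accept when both components accept. Minimizing collapses redundant product states.
With 5 states:
        a   b  
>  q0   q1  q2 
   q1   q3  q4 
   q2   q2  q2 
 * q3   q3  q4 
 * q4   q2  q2 
(> = start, * = accepting)

start=q0 accept=q3,q4 q0-a->q1 q0-b->q2 q1-a->q3 q1-b->q4 q2-a->q2 q2-b->q2 q3-a->q3 q3-b->q4 q4-a->q2 q4-b->q2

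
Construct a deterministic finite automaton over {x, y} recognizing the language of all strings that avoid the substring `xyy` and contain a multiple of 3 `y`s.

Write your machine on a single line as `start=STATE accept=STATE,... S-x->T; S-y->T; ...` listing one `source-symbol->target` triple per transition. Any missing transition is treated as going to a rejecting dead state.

Build one automaton per condition and run them in lockstep. One (4 states) tracks partial matches of the forbidden pattern `xyy`; the other (3 states) tracks the count of `y`s modulo 3. Each combined state is a pair, one component from each; accept when both components accept. Equivalent product states are then merged.
With 10 states:
        x   y  
>* S0   S1  S2 
 * S1   S1  S3 
   S2   S4  S5 
   S3   S4  S6 
   S4   S4  S7 
   S5   S8  S0 
   S6   S6  S6 
   S7   S8  S6 
   S8   S8  S9 
 * S9   S1  S6 
(> = start, * = accepting)

start=S0; accept=S0,S1,S9; S0-x->S1; S0-y->S2; S1-x->S1; S1-y->S3; S2-x->S4; S2-y->S5; S3-x->S4; S3-y->S6; S4-x->S4; S4-y->S7; S5-x->S8; S5-y->S0; S6-x->S6; S6-y->S6; S7-x->S8; S7-y->S6; S8-x->S8; S8-y->S9; S9-x->S1; S9-y->S6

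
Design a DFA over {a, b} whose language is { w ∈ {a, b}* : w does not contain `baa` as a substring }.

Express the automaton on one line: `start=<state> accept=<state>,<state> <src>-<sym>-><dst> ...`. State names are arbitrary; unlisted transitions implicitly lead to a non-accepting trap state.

start=S0 accept=S0,S1,S2 S0-a->S0 S0-b->S1 S1-a->S2 S1-b->S1 S2-a->S3 S2-b->S1 S3-a->S3 S3-b->S3

Track partial matches of the forbidden pattern `baa`. State S3 is a dead state reached once `baa` has occurred; every other state accepts. S0 means no part of `baa` is currently matched.
        a   b  
>* S0   S0  S1 
 * S1   S2  S1 
 * S2   S3  S1 
   S3   S3  S3 
(> = start, * = accepting)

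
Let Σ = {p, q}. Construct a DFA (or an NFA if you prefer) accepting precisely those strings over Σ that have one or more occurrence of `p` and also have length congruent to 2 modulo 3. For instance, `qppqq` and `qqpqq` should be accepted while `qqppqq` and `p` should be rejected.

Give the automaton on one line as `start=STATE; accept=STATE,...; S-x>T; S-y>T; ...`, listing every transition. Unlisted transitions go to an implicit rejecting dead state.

start=s0; accept=s3,s4; s0-p>s1; s0-q>s2; s1-p>s3; s1-q>s4; s2-p>s4; s2-q>s5; s3-p>s6; s3-q>s6; s4-p>s6; s4-q>s7; s5-p>s7; s5-q>s0; s6-p>s8; s6-q>s8; s7-p>s8; s7-q>s1; s8-p>s3; s8-q>s3

Handle the two conditions separately and then intersect. The first has 3 states tracking the count of `p`s, saturating at 2; the second has 3 states tracking the input length modulo 3. A product state is a pair (one from each), accepting exactly when both do.
With 9 states:
        p   q  
>  s0   s1  s2 
   s1   s3  s4 
   s2   s4  s5 
 * s3   s6  s6 
 * s4   s6  s7 
   s5   s7  s0 
   s6   s8  s8 
   s7   s8  s1 
   s8   s3  s3 
(> = start, * = accepting)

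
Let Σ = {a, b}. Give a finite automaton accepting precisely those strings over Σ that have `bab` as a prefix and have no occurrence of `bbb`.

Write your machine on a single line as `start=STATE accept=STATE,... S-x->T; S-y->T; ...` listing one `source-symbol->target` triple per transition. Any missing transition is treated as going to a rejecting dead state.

start=q0; accept=q6,q8,q9; q0-a->q1; q0-b->q2; q1-a->q1; q1-b->q3; q2-a->q4; q2-b->q5; q3-a->q1; q3-b->q5; q4-a->q1; q4-b->q6; q5-a->q1; q5-b->q7; q6-a->q8; q6-b->q9; q7-a->q7; q7-b->q7; q8-a->q8; q8-b->q6; q9-a->q8; q9-b->q10; q10-a->q10; q10-b->q10

Build one automaton per condition and run them in lockstep. One (5 states) tracks whether the input so far still matches the prefix `bab`; the other (4 states) tracks partial matches of the forbidden pattern `bbb`. Each combined state is a pair, one component from each; accept when both components accept.
An 11-state machine:
          a    b  
>  q0     q1   q2 
   q1     q1   q3 
   q2     q4   q5 
   q3     q1   q5 
   q4     q1   q6 
   q5     q1   q7 
 * q6     q8   q9 
   q7     q7   q7 
 * q8     q8   q6 
 * q9     q8  q10 
   q10   q10  q10 
(> = start, * = accepting)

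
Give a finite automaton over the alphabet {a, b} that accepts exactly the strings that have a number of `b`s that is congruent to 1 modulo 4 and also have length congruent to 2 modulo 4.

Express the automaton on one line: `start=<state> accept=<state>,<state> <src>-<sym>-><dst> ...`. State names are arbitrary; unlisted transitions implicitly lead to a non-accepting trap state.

Build one automaton per condition and run them in lockstep. The first has 4 states tracking the count of `b`s modulo 4; the second has 4 states tracking the input length modulo 4. A product state is a pair (one from each), accepting exactly when both do.
With 16 states:
          a    b  
>  q0     q1   q2 
   q1     q3   q4 
   q2     q4   q5 
   q3     q6   q7 
 * q4     q7   q8 
   q5     q8   q9 
   q6     q0  q10 
   q7    q10  q11 
   q8    q11  q12 
   q9    q12   q0 
   q10    q2  q13 
   q11   q13  q14 
   q12   q14   q1 
   q13    q5  q15 
   q14   q15   q3 
   q15    q9   q6 
(> = start, * = accepting)

start=q0 accept=q4 q0-a->q1 q0-b->q2 q1-a->q3 q1-b->q4 q2-a->q4 q2-b->q5 q3-a->q6 q3-b->q7 q4-a->q7 q4-b->q8 q5-a->q8 q5-b->q9 q6-a->q0 q6-b->q10 q7-a->q10 q7-b->q11 q8-a->q11 q8-b->q12 q9-a->q12 q9-b->q0 q10-a->q2 q10-b->q13 q11-a->q13 q11-b->q14 q12-a->q14 q12-b->q1 q13-a->q5 q13-b->q15 q14-a->q15 q14-b->q3 q15-a->q9 q15-b->q6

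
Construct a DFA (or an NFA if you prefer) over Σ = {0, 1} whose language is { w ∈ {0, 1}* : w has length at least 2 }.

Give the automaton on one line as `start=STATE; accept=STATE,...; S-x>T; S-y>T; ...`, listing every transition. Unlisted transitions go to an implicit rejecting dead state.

start=s0; accept=s2,s3; s0-0>s1; s0-1>s1; s1-0>s2; s1-1>s2; s2-0>s3; s2-1>s3; s3-0>s3; s3-1>s3

We only need to distinguish lengths 0, 1, …, 2, and '>2'. Chain s0 → s1 → s2 → s3 on every symbol, with s3 looping. Accepting states: {s2, s3}.
With 4 states:
        0   1  
>  s0   s1  s1 
   s1   s2  s2 
 * s2   s3  s3 
 * s3   s3  s3 
(> = start, * = accepting)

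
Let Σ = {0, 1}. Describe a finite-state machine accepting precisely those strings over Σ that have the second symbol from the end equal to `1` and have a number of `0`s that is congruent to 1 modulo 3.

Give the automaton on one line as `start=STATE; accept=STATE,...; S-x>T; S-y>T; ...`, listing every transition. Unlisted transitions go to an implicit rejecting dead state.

Build one automaton per condition and run them in lockstep. The first has 7 states tracking the last 2 symbols read; the second has 3 states tracking the count of `0`s modulo 3. A product state is a pair (one from each), accepting exactly when both do. Minimizing collapses redundant product states.
7 states suffice.
        0   1  
>  q0   q1  q2 
   q1   q3  q4 
   q2   q5  q2 
   q3   q0  q3 
   q4   q3  q6 
 * q5   q3  q4 
 * q6   q3  q6 
(> = start, * = accepting)

start=q0; accept=q5,q6; q0-0>q1; q0-1>q2; q1-0>q3; q1-1>q4; q2-0>q5; q2-1>q2; q3-0>q0; q3-1>q3; q4-0>q3; q4-1>q6; q5-0>q3; q5-1>q4; q6-0>q3; q6-1>q6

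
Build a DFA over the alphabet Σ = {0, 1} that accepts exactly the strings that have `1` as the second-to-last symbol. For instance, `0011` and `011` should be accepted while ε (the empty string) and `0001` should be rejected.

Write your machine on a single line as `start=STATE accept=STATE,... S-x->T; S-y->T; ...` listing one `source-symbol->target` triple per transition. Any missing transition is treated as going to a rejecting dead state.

Because acceptance depends on a position counted from the end, the machine has to buffer the most recent 2 symbols. Make each state the string of the last up-to-2 symbols read; on input `x` shift the window left and append `x`. Accept when the buffered window has length 2 and begins with `1`.
7 states suffice.
        0   1  
>  q0   q1  q2 
   q1   q3  q4 
   q2   q5  q6 
   q3   q3  q4 
   q4   q5  q6 
 * q5   q3  q4 
 * q6   q5  q6 
(> = start, * = accepting)

start=q0; accept=q5,q6; q0-0->q1; q0-1->q2; q1-0->q3; q1-1->q4; q2-0->q5; q2-1->q6; q3-0->q3; q3-1->q4; q4-0->q5; q4-1->q6; q5-0->q3; q5-1->q4; q6-0->q5; q6-1->q6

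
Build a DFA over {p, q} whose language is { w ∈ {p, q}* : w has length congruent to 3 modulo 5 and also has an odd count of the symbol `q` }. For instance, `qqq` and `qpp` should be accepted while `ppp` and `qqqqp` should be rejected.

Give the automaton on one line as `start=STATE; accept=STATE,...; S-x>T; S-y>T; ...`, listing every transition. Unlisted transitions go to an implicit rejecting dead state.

Handle the two conditions separately and then intersect. The first has 5 states tracking the input length modulo 5; the second has 2 states tracking the count of `q`s modulo 2. A product state is a pair (one from each), accepting exactly when both do.
        p   q  
>  S0   S1  S2 
   S1   S3  S4 
   S2   S4  S3 
   S3   S5  S6 
   S4   S6  S5 
   S5   S7  S8 
 * S6   S8  S7 
   S7   S0  S9 
   S8   S9  S0 
   S9   S2  S1 
(> = start, * = accepting)

start=S0; accept=S6; S0-p>S1; S0-q>S2; S1-p>S3; S1-q>S4; S2-p>S4; S2-q>S3; S3-p>S5; S3-q>S6; S4-p>S6; S4-q>S5; S5-p>S7; S5-q>S8; S6-p>S8; S6-q>S7; S7-p>S0; S7-q>S9; S8-p>S9; S8-q>S0; S9-p>S2; S9-q>S1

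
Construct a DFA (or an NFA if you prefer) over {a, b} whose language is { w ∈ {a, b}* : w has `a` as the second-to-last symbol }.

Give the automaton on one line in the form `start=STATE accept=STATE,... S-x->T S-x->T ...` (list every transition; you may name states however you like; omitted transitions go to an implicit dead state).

start=q0 accept=q3,q4 q0-a->q1 q0-b->q2 q1-a->q3 q1-b->q4 q2-a->q5 q2-b->q6 q3-a->q3 q3-b->q4 q4-a->q5 q4-b->q6 q5-a->q3 q5-b->q4 q6-a->q5 q6-b->q6

A DFA must remember the last 2 symbols (since which symbol is second-to-last isn't known until the input ends). Use one state per possible window of the last ≤2 symbols; accept from those whose window starts with `a`.
        a   b  
>  q0   q1  q2 
   q1   q3  q4 
   q2   q5  q6 
 * q3   q3  q4 
 * q4   q5  q6 
   q5   q3  q4 
   q6   q5  q6 
(> = start, * = accepting)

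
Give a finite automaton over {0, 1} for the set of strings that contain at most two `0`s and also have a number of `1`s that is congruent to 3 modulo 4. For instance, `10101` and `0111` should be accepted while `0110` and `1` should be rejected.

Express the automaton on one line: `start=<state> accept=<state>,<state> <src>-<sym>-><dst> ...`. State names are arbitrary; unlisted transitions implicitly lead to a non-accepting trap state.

start=q0 accept=q9,q12,q14 q0-0->q1 q0-1->q2 q1-0->q3 q1-1->q4 q2-0->q4 q2-1->q5 q3-0->q6 q3-1->q7 q4-0->q7 q4-1->q8 q5-0->q8 q5-1->q9 q6-0->q6 q6-1->q10 q7-0->q10 q7-1->q11 q8-0->q11 q8-1->q12 q9-0->q12 q9-1->q0 q10-0->q10 q10-1->q13 q11-0->q13 q11-1->q14 q12-0->q14 q12-1->q1 q13-0->q13 q13-1->q15 q14-0->q15 q14-1->q3 q15-0->q15 q15-1->q6

Handle the two conditions separately and then intersect. One (4 states) tracks the count of `0`s, saturating at 3; the other (4 states) tracks the count of `1`s modulo 4. Each combined state is a pair, one component from each; accept when both components accept.
          0    1  
>  q0     q1   q2 
   q1     q3   q4 
   q2     q4   q5 
   q3     q6   q7 
   q4     q7   q8 
   q5     q8   q9 
   q6     q6  q10 
   q7    q10  q11 
   q8    q11  q12 
 * q9    q12   q0 
   q10   q10  q13 
   q11   q13  q14 
 * q12   q14   q1 
   q13   q13  q15 
 * q14   q15   q3 
   q15   q15   q6 
(> = start, * = accepting)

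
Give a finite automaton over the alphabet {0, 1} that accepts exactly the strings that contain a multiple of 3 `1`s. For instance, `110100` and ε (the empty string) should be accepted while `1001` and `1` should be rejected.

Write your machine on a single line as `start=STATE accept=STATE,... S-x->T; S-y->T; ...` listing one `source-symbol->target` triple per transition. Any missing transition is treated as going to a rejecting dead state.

start=s0; accept=s0; s0-0->s0; s0-1->s1; s1-0->s1; s1-1->s2; s2-0->s2; s2-1->s0

The only thing that matters is how many `1`s have appeared, reduced mod 3. Use one state per residue: s0 for 0, …, s2 for 2. Reading `1` moves to the next residue; anything else stays put. s0 is accepting.
3 states suffice.
        0   1  
>* s0   s0  s1 
   s1   s1  s2 
   s2   s2  s0 
(> = start, * = accepting)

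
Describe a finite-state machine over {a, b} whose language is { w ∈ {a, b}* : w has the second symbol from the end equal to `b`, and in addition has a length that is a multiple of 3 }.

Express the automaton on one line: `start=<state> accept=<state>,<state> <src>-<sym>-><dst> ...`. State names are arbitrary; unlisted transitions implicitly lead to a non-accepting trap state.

start=q0 accept=q4 q0-a->q1 q0-b->q1 q1-a->q2 q1-b->q3 q2-a->q0 q2-b->q0 q3-a->q4 q3-b->q4 q4-a->q1 q4-b->q1

Handle the two conditions separately and then intersect. One (7 states) tracks the last 2 symbols read; the other (3 states) tracks the input length modulo 3. Each combined state is a pair, one component from each; accept when both components accept. After merging equivalent states the machine shrinks.
        a   b  
>  q0   q1  q1 
   q1   q2  q3 
   q2   q0  q0 
   q3   q4  q4 
 * q4   q1  q1 
(> = start, * = accepting)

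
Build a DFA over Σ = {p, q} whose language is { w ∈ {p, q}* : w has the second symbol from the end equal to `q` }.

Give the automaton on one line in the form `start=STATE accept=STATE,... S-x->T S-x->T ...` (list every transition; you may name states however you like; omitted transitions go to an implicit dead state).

A DFA must remember the last 2 symbols (since which symbol is second-to-last isn't known until the input ends). Use one state per possible window of the last ≤2 symbols; accept from those whose window starts with `q`.
A 7-state machine:
        p   q  
>  s0   s1  s2 
   s1   s3  s4 
   s2   s5  s6 
   s3   s3  s4 
   s4   s5  s6 
 * s5   s3  s4 
 * s6   s5  s6 
(> = start, * = accepting)

start=s0 accept=s5,s6 s0-p->s1 s0-q->s2 s1-p->s3 s1-q->s4 s2-p->s5 s2-q->s6 s3-p->s3 s3-q->s4 s4-p->s5 s4-q->s6 s5-p->s3 s5-q->s4 s6-p->s5 s6-q->s6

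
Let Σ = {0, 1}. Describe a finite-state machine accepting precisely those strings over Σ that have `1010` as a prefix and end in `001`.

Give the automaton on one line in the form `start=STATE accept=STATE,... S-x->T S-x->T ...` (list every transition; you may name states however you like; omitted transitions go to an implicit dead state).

start=s0 accept=s8 s0-0->s1 s0-1->s2 s1-0->s1 s1-1->s1 s2-0->s3 s2-1->s1 s3-0->s1 s3-1->s4 s4-0->s5 s4-1->s1 s5-0->s6 s5-1->s7 s6-0->s6 s6-1->s8 s7-0->s5 s7-1->s7 s8-0->s5 s8-1->s7

Handle the two conditions separately and then intersect. The first has 6 states tracking whether the input so far still matches the prefix `1010`; the second has 4 states tracking how much of the suffix `001` has currently been matched. A product state is a pair (one from each), accepting exactly when both do. After merging equivalent states the machine shrinks.
With 9 states:
        0   1  
>  s0   s1  s2 
   s1   s1  s1 
   s2   s3  s1 
   s3   s1  s4 
   s4   s5  s1 
   s5   s6  s7 
   s6   s6  s8 
   s7   s5  s7 
 * s8   s5  s7 
(> = start, * = accepting)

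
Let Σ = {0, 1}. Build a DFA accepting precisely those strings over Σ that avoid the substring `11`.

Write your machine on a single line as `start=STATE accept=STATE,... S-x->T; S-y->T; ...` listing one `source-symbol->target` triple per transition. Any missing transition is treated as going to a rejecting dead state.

start=q0; accept=q0,q1; q0-0->q0; q0-1->q1; q1-0->q0; q1-1->q2; q2-0->q2; q2-1->q2

This is the complement of 'contains `11`'. Use the same substring-matching states — q0 through q2 holding how much of `11` has just been matched — but flip the accepting set: everything except the trap q2 accepts.
3 states suffice.
        0   1  
>* q0   q0  q1 
 * q1   q0  q2 
   q2   q2  q2 
(> = start, * = accepting)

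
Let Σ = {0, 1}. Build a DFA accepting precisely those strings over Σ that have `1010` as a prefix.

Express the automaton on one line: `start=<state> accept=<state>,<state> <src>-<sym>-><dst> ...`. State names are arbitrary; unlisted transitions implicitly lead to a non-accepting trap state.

start=s0 accept=s4 s0-0->s5 s0-1->s1 s1-0->s2 s1-1->s5 s2-0->s5 s2-1->s3 s3-0->s4 s3-1->s5 s4-0->s4 s4-1->s4 s5-0->s5 s5-1->s5

Check the first 4 symbols one by one: s0 through s3 record how many have matched `1010` so far; any wrong symbol goes to the dead state s5. After all 4 match we enter the accepting sink s4.
A 6-state machine:
        0   1  
>  s0   s5  s1 
   s1   s2  s5 
   s2   s5  s3 
   s3   s4  s5 
 * s4   s4  s4 
   s5   s5  s5 
(> = start, * = accepting)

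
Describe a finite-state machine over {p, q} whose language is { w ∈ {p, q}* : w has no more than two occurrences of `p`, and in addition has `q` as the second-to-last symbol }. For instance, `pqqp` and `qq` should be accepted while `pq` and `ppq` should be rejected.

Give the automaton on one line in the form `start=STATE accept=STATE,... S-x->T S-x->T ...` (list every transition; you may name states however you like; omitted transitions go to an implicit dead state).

Build one automaton per condition and run them in lockstep. The first has 4 states tracking the count of `p`s, saturating at 3; the second has 7 states tracking the last 2 symbols read. A product state is a pair (one from each), accepting exactly when both do.
With 15 states:
          p    q  
>  s0     s1   s2 
   s1     s3   s4 
   s2     s5   s6 
   s3     s7   s8 
   s4     s9  s10 
 * s5     s3   s4 
 * s6     s5   s6 
   s7     s7  s11 
   s8    s12  s13 
 * s9     s7   s8 
 * s10    s9  s10 
   s11   s12  s14 
   s12    s7  s11 
 * s13   s12  s13 
   s14   s12  s14 
(> = start, * = accepting)

start=s0 accept=s5,s6,s9,s10,s13 s0-p->s1 s0-q->s2 s1-p->s3 s1-q->s4 s2-p->s5 s2-q->s6 s3-p->s7 s3-q->s8 s4-p->s9 s4-q->s10 s5-p->s3 s5-q->s4 s6-p->s5 s6-q->s6 s7-p->s7 s7-q->s11 s8-p->s12 s8-q->s13 s9-p->s7 s9-q->s8 s10-p->s9 s10-q->s10 s11-p->s12 s11-q->s14 s12-p->s7 s12-q->s11 s13-p->s12 s13-q->s13 s14-p->s12 s14-q->s14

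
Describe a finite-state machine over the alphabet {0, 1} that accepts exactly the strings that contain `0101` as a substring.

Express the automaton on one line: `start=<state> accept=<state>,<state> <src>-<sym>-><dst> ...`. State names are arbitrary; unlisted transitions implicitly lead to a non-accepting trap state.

start=q0 accept=q4 q0-0->q1 q0-1->q0 q1-0->q1 q1-1->q2 q2-0->q3 q2-1->q0 q3-0->q1 q3-1->q4 q4-0->q4 q4-1->q4

States q0..q3 record the length of the longest prefix of `0101` that matches the current input suffix. Reaching q4 means `0101` has been seen, and we stay there forever. Accept from q4.
5 states suffice.
        0   1  
>  q0   q1  q0 
   q1   q1  q2 
   q2   q3  q0 
   q3   q1  q4 
 * q4   q4  q4 
(> = start, * = accepting)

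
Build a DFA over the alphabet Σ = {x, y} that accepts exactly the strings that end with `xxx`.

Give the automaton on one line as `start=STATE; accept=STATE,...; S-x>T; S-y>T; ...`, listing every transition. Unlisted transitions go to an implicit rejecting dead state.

Let each state record the length of the longest suffix of the input read so far that is also a prefix of `xxx`. q1 means the last symbol is `x`; q2 means the last 2 symbols are `xx`; q3 means the last 3 symbols are `xxx`. Accept only at q3, where the string currently ends in `xxx`.
With 4 states:
        x   y  
>  q0   q1  q0 
   q1   q2  q0 
   q2   q3  q0 
 * q3   q3  q0 
(> = start, * = accepting)

start=q0; accept=q3; q0-x>q1; q0-y>q0; q1-x>q2; q1-y>q0; q2-x>q3; q2-y>q0; q3-x>q3; q3-y>q0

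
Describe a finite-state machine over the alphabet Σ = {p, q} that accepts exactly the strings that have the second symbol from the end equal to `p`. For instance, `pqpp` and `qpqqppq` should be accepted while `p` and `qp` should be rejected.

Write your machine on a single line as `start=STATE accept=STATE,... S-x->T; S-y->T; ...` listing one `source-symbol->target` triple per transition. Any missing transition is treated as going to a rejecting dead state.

start=s0; accept=s3,s4; s0-p->s1; s0-q->s2; s1-p->s3; s1-q->s4; s2-p->s5; s2-q->s6; s3-p->s3; s3-q->s4; s4-p->s5; s4-q->s6; s5-p->s3; s5-q->s4; s6-p->s5; s6-q->s6

A DFA must remember the last 2 symbols (since which symbol is second-to-last isn't known until the input ends). Use one state per possible window of the last ≤2 symbols; accept from those whose window starts with `p`.
A 7-state machine:
        p   q  
>  s0   s1  s2 
   s1   s3  s4 
   s2   s5  s6 
 * s3   s3  s4 
 * s4   s5  s6 
   s5   s3  s4 
   s6   s5  s6 
(> = start, * = accepting)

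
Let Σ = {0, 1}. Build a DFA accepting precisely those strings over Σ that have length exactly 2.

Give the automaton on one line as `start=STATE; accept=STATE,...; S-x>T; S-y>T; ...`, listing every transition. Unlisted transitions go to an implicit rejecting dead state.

start=A; accept=C; A-0>B; A-1>B; B-0>C; B-1>C; C-0>D; C-1>D; D-0>D; D-1>D

Count input length up to 3: every symbol moves from A toward D, which means 'more than 2' and absorbs. Accept from {C}.
       0  1 
>  A   B  B 
   B   C  C 
 * C   D  D 
   D   D  D 
(> = start, * = accepting)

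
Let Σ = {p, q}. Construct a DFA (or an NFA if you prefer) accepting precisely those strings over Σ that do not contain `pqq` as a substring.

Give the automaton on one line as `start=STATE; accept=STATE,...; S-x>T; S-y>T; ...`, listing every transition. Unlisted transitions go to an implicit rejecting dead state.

start=A; accept=A,B,C; A-p>B; A-q>A; B-p>B; B-q>C; C-p>B; C-q>D; D-p>D; D-q>D

Track partial matches of the forbidden pattern `pqq`. State D is a dead state reached once `pqq` has occurred; every other state accepts. A means no part of `pqq` is currently matched.
       p  q 
>* A   B  A 
 * B   B  C 
 * C   B  D 
   D   D  D 
(> = start, * = accepting)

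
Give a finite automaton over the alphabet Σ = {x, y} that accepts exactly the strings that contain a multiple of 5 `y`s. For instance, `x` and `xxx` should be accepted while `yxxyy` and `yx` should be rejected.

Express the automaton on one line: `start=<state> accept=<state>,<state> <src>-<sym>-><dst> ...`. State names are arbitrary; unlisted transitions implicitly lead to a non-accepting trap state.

Keep the running count of `y`s modulo 5: each `y` advances along the cycle q0 → q1 → q2 → q3 → q4 → q0 while other symbols loop. Accept at q0.
With 5 states:
        x   y  
>* q0   q0  q1 
   q1   q1  q2 
   q2   q2  q3 
   q3   q3  q4 
   q4   q4  q0 
(> = start, * = accepting)

start=q0 accept=q0 q0-x->q0 q0-y->q1 q1-x->q1 q1-y->q2 q2-x->q2 q2-y->q3 q3-x->q3 q3-y->q4 q4-x->q4 q4-y->q0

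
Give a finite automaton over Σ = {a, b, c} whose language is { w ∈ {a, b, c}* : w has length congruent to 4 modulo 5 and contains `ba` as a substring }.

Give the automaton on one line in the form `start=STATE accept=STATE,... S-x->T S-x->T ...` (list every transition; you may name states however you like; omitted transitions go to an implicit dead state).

Handle the two conditions separately and then intersect. The first has 5 states tracking the input length modulo 5; the second has 3 states tracking whether and how much of `ba` has been seen. A product state is a pair (one from each), accepting exactly when both do.
          a    b    c  
>  s0     s1   s2   s1 
   s1     s3   s4   s3 
   s2     s5   s4   s3 
   s3     s6   s7   s6 
   s4     s8   s7   s6 
   s5     s8   s8   s8 
   s6     s9  s10   s9 
   s7    s11  s10   s9 
   s8    s11  s11  s11 
   s9     s0  s12   s0 
   s10   s13  s12   s0 
 * s11   s13  s13  s13 
   s12   s14   s2   s1 
   s13   s14  s14  s14 
   s14    s5   s5   s5 
(> = start, * = accepting)

start=s0 accept=s11 s0-a->s1 s0-b->s2 s0-c->s1 s1-a->s3 s1-b->s4 s1-c->s3 s2-a->s5 s2-b->s4 s2-c->s3 s3-a->s6 s3-b->s7 s3-c->s6 s4-a->s8 s4-b->s7 s4-c->s6 s5-a->s8 s5-b->s8 s5-c->s8 s6-a->s9 s6-b->s10 s6-c->s9 s7-a->s11 s7-b->s10 s7-c->s9 s8-a->s11 s8-b->s11 s8-c->s11 s9-a->s0 s9-b->s12 s9-c->s0 s10-a->s13 s10-b->s12 s10-c->s0 s11-a->s13 s11-b->s13 s11-c->s13 s12-a->s14 s12-b->s2 s12-c->s1 s13-a->s14 s13-b->s14 s13-c->s14 s14-a->s5 s14-b->s5 s14-c->s5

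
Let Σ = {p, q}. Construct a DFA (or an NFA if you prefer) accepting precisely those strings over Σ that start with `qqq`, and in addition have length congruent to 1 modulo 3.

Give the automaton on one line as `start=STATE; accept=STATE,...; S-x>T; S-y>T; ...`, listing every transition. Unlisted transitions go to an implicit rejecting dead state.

Build one automaton per condition and run them in lockstep. One (5 states) tracks whether the input so far still matches the prefix `qqq`; the other (3 states) tracks the input length modulo 3. Each combined state is a pair, one component from each; accept when both components accept.
A 9-state machine:
        p   q  
>  S0   S1  S2 
   S1   S3  S3 
   S2   S3  S4 
   S3   S5  S5 
   S4   S5  S6 
   S5   S1  S1 
   S6   S7  S7 
 * S7   S8  S8 
   S8   S6  S6 
(> = start, * = accepting)

start=S0; accept=S7; S0-p>S1; S0-q>S2; S1-p>S3; S1-q>S3; S2-p>S3; S2-q>S4; S3-p>S5; S3-q>S5; S4-p>S5; S4-q>S6; S5-p>S1; S5-q>S1; S6-p>S7; S6-q>S7; S7-p>S8; S7-q>S8; S8-p>S6; S8-q>S6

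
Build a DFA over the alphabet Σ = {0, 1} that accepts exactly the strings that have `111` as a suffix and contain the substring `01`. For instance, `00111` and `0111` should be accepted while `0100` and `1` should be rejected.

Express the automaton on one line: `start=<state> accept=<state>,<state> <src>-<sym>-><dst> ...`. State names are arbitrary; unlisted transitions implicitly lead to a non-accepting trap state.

start=s0 accept=s8 s0-0->s1 s0-1->s2 s1-0->s1 s1-1->s3 s2-0->s1 s2-1->s4 s3-0->s5 s3-1->s6 s4-0->s1 s4-1->s7 s5-0->s5 s5-1->s3 s6-0->s5 s6-1->s8 s7-0->s1 s7-1->s7 s8-0->s5 s8-1->s8

Build one automaton per condition and run them in lockstep. The first has 4 states tracking how much of the suffix `111` has currently been matched; the second has 3 states tracking whether and how much of `01` has been seen. A product state is a pair (one from each), accepting exactly when both do.
9 states suffice.
        0   1  
>  s0   s1  s2 
   s1   s1  s3 
   s2   s1  s4 
   s3   s5  s6 
   s4   s1  s7 
   s5   s5  s3 
   s6   s5  s8 
   s7   s1  s7 
 * s8   s5  s8 
(> = start, * = accepting)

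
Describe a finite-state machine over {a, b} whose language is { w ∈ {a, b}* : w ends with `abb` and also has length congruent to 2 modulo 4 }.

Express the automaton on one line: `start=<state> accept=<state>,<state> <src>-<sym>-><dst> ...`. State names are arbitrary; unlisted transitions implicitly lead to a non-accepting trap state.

Run two small machines in parallel and take their product. One (4 states) tracks how much of the suffix `abb` has currently been matched; the other (4 states) tracks the input length modulo 4. Each combined state is a pair, one component from each; accept when both components accept.
16 states suffice.
          a    b  
>  S0     S1   S2 
   S1     S3   S4 
   S2     S3   S5 
   S3     S6   S7 
   S4     S6   S8 
   S5     S6   S9 
   S6    S10  S11 
   S7    S10  S12 
   S8    S10   S0 
   S9    S10   S0 
   S10    S1  S13 
   S11    S1  S14 
   S12    S1   S2 
   S13    S3  S15 
   S14    S3   S5 
 * S15    S6   S9 
(> = start, * = accepting)

start=S0 accept=S15 S0-a->S1 S0-b->S2 S1-a->S3 S1-b->S4 S2-a->S3 S2-b->S5 S3-a->S6 S3-b->S7 S4-a->S6 S4-b->S8 S5-a->S6 S5-b->S9 S6-a->S10 S6-b->S11 S7-a->S10 S7-b->S12 S8-a->S10 S8-b->S0 S9-a->S10 S9-b->S0 S10-a->S1 S10-b->S13 S11-a->S1 S11-b->S14 S12-a->S1 S12-b->S2 S13-a->S3 S13-b->S15 S14-a->S3 S14-b->S5 S15-a->S6 S15-b->S9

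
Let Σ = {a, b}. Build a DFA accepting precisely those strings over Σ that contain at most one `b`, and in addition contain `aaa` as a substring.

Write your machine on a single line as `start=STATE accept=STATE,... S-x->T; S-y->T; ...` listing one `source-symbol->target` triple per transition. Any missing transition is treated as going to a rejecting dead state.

start=q0; accept=q6,q9; q0-a->q1; q0-b->q2; q1-a->q3; q1-b->q2; q2-a->q4; q2-b->q5; q3-a->q6; q3-b->q2; q4-a->q7; q4-b->q5; q5-a->q8; q5-b->q5; q6-a->q6; q6-b->q9; q7-a->q9; q7-b->q5; q8-a->q10; q8-b->q5; q9-a->q9; q9-b->q11; q10-a->q11; q10-b->q5; q11-a->q11; q11-b->q11

Run two small machines in parallel and take their product. The first has 3 states tracking the count of `b`s, saturating at 2; the second has 4 states tracking whether and how much of `aaa` has been seen. A product state is a pair (one from each), accepting exactly when both do.
12 states suffice.
          a    b  
>  q0     q1   q2 
   q1     q3   q2 
   q2     q4   q5 
   q3     q6   q2 
   q4     q7   q5 
   q5     q8   q5 
 * q6     q6   q9 
   q7     q9   q5 
   q8    q10   q5 
 * q9     q9  q11 
   q10   q11   q5 
   q11   q11  q11 
(> = start, * = accepting)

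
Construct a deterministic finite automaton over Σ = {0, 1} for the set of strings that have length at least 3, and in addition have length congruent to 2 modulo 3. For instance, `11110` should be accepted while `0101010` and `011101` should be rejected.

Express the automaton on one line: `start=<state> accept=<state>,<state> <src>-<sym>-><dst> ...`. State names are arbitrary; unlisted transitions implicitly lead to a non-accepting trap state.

start=A accept=F A-0->B A-1->B B-0->C B-1->C C-0->D C-1->D D-0->E D-1->E E-0->F E-1->F F-0->D F-1->D

Build one automaton per condition and run them in lockstep. The first has 5 states tracking the input length, saturating at 4; the second has 3 states tracking the input length modulo 3. A product state is a pair (one from each), accepting exactly when both do. After merging equivalent states the machine shrinks.
With 6 states:
       0  1 
>  A   B  B 
   B   C  C 
   C   D  D 
   D   E  E 
   E   F  F 
 * F   D  D 
(> = start, * = accepting)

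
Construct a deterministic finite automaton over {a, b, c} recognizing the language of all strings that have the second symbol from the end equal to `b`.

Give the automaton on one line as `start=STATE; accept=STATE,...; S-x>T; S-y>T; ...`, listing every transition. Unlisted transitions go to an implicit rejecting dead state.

start=q0; accept=q7,q8,q9; q0-a>q1; q0-b>q2; q0-c>q3; q1-a>q4; q1-b>q5; q1-c>q6; q2-a>q7; q2-b>q8; q2-c>q9; q3-a>q10; q3-b>q11; q3-c>q12; q4-a>q4; q4-b>q5; q4-c>q6; q5-a>q7; q5-b>q8; q5-c>q9; q6-a>q10; q6-b>q11; q6-c>q12; q7-a>q4; q7-b>q5; q7-c>q6; q8-a>q7; q8-b>q8; q8-c>q9; q9-a>q10; q9-b>q11; q9-c>q12; q10-a>q4; q10-b>q5; q10-c>q6; q11-a>q7; q11-b>q8; q11-c>q9; q12-a>q10; q12-b>q11; q12-c>q12

Because acceptance depends on a position counted from the end, the machine has to buffer the most recent 2 symbols. Make each state the string of the last up-to-2 symbols read; on input `x` shift the window left and append `x`. Accept when the buffered window has length 2 and begins with `b`.
With 13 states:
          a    b    c  
>  q0     q1   q2   q3 
   q1     q4   q5   q6 
   q2     q7   q8   q9 
   q3    q10  q11  q12 
   q4     q4   q5   q6 
   q5     q7   q8   q9 
   q6    q10  q11  q12 
 * q7     q4   q5   q6 
 * q8     q7   q8   q9 
 * q9    q10  q11  q12 
   q10    q4   q5   q6 
   q11    q7   q8   q9 
   q12   q10  q11  q12 
(> = start, * = accepting)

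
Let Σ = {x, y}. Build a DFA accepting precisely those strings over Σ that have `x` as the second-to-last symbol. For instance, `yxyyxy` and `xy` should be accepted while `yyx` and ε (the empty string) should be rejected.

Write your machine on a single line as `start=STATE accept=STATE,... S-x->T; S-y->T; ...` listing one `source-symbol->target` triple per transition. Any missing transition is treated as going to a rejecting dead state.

A DFA must remember the last 2 symbols (since which symbol is second-to-last isn't known until the input ends). Use one state per possible window of the last ≤2 symbols; accept from those whose window starts with `x`.
With 7 states:
        x   y  
>  s0   s1  s2 
   s1   s3  s4 
   s2   s5  s6 
 * s3   s3  s4 
 * s4   s5  s6 
   s5   s3  s4 
   s6   s5  s6 
(> = start, * = accepting)

start=s0; accept=s3,s4; s0-x->s1; s0-y->s2; s1-x->s3; s1-y->s4; s2-x->s5; s2-y->s6; s3-x->s3; s3-y->s4; s4-x->s5; s4-y->s6; s5-x->s3; s5-y->s4; s6-x->s5; s6-y->s6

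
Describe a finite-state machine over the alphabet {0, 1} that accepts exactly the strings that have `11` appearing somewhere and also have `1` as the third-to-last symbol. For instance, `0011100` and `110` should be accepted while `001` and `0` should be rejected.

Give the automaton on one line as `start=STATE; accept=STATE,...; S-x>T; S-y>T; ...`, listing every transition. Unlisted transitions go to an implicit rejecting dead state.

start=S0; accept=S3,S4,S5,S6; S0-0>S0; S0-1>S1; S1-0>S0; S1-1>S2; S2-0>S3; S2-1>S4; S3-0>S5; S3-1>S6; S4-0>S3; S4-1>S4; S5-0>S7; S5-1>S8; S6-0>S9; S6-1>S2; S7-0>S7; S7-1>S8; S8-0>S9; S8-1>S2; S9-0>S5; S9-1>S6

Handle the two conditions separately and then intersect. The first has 3 states tracking whether and how much of `11` has been seen; the second has 15 states tracking the last 3 symbols read. A product state is a pair (one from each), accepting exactly when both do. Minimizing collapses redundant product states.
With 10 states:
        0   1  
>  S0   S0  S1 
   S1   S0  S2 
   S2   S3  S4 
 * S3   S5  S6 
 * S4   S3  S4 
 * S5   S7  S8 
 * S6   S9  S2 
   S7   S7  S8 
   S8   S9  S2 
   S9   S5  S6 
(> = start, * = accepting)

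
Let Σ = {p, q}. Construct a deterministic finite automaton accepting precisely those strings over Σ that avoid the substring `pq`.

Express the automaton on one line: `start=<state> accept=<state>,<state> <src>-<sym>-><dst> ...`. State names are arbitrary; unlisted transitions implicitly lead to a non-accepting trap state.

start=S0 accept=S0,S1 S0-p->S1 S0-q->S0 S1-p->S1 S1-q->S2 S2-p->S2 S2-q->S2

Track partial matches of the forbidden pattern `pq`. State S2 is a dead state reached once `pq` has occurred; every other state accepts. S0 means no part of `pq` is currently matched.
        p   q  
>* S0   S1  S0 
 * S1   S1  S2 
   S2   S2  S2 
(> = start, * = accepting)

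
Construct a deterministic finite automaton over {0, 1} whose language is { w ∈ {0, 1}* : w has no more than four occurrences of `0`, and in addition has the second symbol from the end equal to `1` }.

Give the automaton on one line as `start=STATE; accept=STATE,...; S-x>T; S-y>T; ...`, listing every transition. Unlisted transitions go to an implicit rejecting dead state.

Run two small machines in parallel and take their product. The first has 6 states tracking the count of `0`s, saturating at 5; the second has 7 states tracking the last 2 symbols read. A product state is a pair (one from each), accepting exactly when both do.
With 23 states:
          0    1  
>  q0     q1   q2 
   q1     q3   q4 
   q2     q5   q6 
   q3     q7   q8 
   q4     q9  q10 
 * q5     q3   q4 
 * q6     q5   q6 
   q7    q11  q12 
   q8    q13  q14 
 * q9     q7   q8 
 * q10    q9  q10 
   q11   q15  q16 
   q12   q17  q18 
 * q13   q11  q12 
 * q14   q13  q14 
   q15   q15  q19 
   q16   q20  q21 
 * q17   q15  q16 
 * q18   q17  q18 
   q19   q20  q22 
   q20   q15  q19 
 * q21   q20  q21 
   q22   q20  q22 
(> = start, * = accepting)

start=q0; accept=q5,q6,q9,q10,q13,q14,q17,q18,q21; q0-0>q1; q0-1>q2; q1-0>q3; q1-1>q4; q2-0>q5; q2-1>q6; q3-0>q7; q3-1>q8; q4-0>q9; q4-1>q10; q5-0>q3; q5-1>q4; q6-0>q5; q6-1>q6; q7-0>q11; q7-1>q12; q8-0>q13; q8-1>q14; q9-0>q7; q9-1>q8; q10-0>q9; q10-1>q10; q11-0>q15; q11-1>q16; q12-0>q17; q12-1>q18; q13-0>q11; q13-1>q12; q14-0>q13; q14-1>q14; q15-0>q15; q15-1>q19; q16-0>q20; q16-1>q21; q17-0>q15; q17-1>q16; q18-0>q17; q18-1>q18; q19-0>q20; q19-1>q22; q20-0>q15; q20-1>q19; q21-0>q20; q21-1>q21; q22-0>q20; q22-1>q22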